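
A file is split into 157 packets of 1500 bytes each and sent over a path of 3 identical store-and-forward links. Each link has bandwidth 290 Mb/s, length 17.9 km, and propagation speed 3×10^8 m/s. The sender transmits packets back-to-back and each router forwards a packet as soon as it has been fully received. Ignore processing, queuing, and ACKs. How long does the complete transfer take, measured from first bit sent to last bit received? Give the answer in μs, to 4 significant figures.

6758 μs

Per-hop transmission t_tx = L/R = 12000/290000000 = 41.3793 μs.
Per-hop propagation t_prop = 17900/300000000 = 59.6667 μs.
Pipeline fill: first packet needs 3·t_tx to clear all hops; remaining 156 packets each add one t_tx.
Total = (3+157-1)·t_tx + 3·t_prop = 159·41.3793 + 3·59.6667 = 6758 μs.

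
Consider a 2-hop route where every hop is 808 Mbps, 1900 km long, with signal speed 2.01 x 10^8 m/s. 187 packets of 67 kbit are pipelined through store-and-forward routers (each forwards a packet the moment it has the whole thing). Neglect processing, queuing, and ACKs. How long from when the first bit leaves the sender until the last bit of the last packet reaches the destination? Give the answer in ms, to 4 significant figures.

34.49 ms

Per-hop transmission t_tx = L/R = 67000/808000000 = 0.0829208 ms.
Per-hop propagation t_prop = 1900000/2.01e+08 = 9.45274 ms.
Pipeline fill: first packet needs 2·t_tx to clear all hops; remaining 186 packets each add one t_tx.
Total = (2+187-1)·t_tx + 2·t_prop = 188·0.0829208 + 2·9.45274 = 34.49 ms.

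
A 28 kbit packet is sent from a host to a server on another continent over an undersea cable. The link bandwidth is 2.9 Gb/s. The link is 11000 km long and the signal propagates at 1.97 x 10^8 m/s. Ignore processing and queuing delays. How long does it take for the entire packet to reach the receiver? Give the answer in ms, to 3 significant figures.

55.8 ms

L = 28000 bits.
Transmission delay = L/R = 28000 / 2900000000 = 0.00965517 ms.
Propagation delay = d/s = 11000000 m / 197000000 m/s = 55.8376 ms.
Total = 55.8 ms.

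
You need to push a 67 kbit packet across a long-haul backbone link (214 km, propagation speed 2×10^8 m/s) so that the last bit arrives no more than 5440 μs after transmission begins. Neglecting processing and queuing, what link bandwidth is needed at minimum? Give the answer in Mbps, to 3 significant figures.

Propagation delay = 214000 / 200000000 = 1070 μs.
Transmission budget = 5440 − 1070 = 4370 μs.
R ≥ L / t_tx = 67000 bits / 0.00437 s = 15.3 Mbps.

15.3 Mbps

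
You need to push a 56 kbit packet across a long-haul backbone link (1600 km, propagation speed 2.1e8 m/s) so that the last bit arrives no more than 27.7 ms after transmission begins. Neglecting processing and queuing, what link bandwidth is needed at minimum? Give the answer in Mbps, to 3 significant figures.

Propagation delay = 1600000 / 210000000 = 7.61905 ms.
Transmission budget = 27.7 − 7.61905 = 20.081 ms.
R ≥ L / t_tx = 56000 bits / 0.020081 s = 2.79 Mbps.

2.79 Mbps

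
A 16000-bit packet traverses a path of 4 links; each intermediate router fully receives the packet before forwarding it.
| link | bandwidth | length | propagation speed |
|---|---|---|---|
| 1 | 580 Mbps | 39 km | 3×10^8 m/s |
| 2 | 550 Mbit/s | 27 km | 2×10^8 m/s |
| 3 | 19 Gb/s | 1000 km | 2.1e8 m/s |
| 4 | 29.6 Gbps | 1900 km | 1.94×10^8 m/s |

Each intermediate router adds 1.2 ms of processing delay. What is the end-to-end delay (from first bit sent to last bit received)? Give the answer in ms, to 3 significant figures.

Transmission delays (L/R per hop): 0.0275862, 0.0290909, 0.000842105, 0.000540541 ms; sum = 0.0580598 ms.
Propagation delays (d/s per hop): 0.13, 0.135, 4.7619, 9.79381 ms; sum = 14.8207 ms.
Processing at 3 router(s): 3 × 1.2 ms = 3.6 ms.
End-to-end = 18.5 ms.

18.5 ms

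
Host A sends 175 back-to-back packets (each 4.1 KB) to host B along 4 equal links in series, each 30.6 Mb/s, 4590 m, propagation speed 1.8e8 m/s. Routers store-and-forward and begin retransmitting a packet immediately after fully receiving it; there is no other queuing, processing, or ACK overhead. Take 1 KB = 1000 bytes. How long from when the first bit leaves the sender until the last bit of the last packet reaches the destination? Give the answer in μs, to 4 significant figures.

190900 μs

Per-hop transmission t_tx = L/R = 32800/30600000 = 1071.9 μs.
Per-hop propagation t_prop = 4590/180000000 = 25.5 μs.
Pipeline fill: first packet needs 4·t_tx to clear all hops; remaining 174 packets each add one t_tx.
Total = (4+175-1)·t_tx + 4·t_prop = 178·1071.9 + 4·25.5 = 190900 μs.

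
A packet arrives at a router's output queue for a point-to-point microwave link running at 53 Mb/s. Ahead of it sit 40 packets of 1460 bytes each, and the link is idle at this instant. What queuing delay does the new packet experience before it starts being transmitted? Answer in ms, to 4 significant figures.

Each queued packet: L/R = 11680/53000000 = 0.220377 ms.
40 queued → 8.81509 ms.
Queuing delay = 8.815 ms.

8.815 ms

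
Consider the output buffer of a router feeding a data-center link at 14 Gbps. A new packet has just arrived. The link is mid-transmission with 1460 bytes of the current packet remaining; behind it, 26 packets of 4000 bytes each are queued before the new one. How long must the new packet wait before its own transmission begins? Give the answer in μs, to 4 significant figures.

60.26 μs

Each queued packet: L/R = 32000/14000000000 = 2.28571 μs.
26 queued → 59.4286 μs.
Plus remaining 11680 bits of current packet: 0.834286 μs.
Queuing delay = 60.26 μs.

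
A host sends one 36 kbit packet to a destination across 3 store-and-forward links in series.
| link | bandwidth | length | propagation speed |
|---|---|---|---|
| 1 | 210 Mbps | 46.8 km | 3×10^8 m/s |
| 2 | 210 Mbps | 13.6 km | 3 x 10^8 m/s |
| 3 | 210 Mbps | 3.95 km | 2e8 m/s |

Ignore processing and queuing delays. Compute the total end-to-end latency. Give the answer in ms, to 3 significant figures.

0.735 ms

L = 36000 bits.
Transmission delay per hop = L/R = 36000/210000000 = 0.171429 ms; 3 hops → 0.514286 ms.
Propagation delays (d/s per hop): 0.156, 0.0453333, 0.01975 ms; sum = 0.221083 ms.
End-to-end = 0.735 ms.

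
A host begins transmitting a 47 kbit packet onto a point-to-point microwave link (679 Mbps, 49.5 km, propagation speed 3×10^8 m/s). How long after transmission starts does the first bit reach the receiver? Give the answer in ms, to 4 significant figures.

First bit experiences only propagation delay: d/s = 49500/300000000 = 0.1650 ms.

0.1650 ms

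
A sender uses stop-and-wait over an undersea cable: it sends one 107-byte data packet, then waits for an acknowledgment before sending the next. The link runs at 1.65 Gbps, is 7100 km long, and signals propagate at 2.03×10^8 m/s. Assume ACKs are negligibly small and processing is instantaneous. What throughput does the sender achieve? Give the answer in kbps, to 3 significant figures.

t_tx = L/R = 856/1650000000 = 5.18788e-07 s.
t_prop = 7100000/2.03e+08 = 0.0349754 s; RTT = 0.0699507 s.
Cycle = t_tx + RTT = 0.0699513 s.
Throughput = L / cycle = 856 / 0.0699513 = 12.2 kbps.

12.2 kbps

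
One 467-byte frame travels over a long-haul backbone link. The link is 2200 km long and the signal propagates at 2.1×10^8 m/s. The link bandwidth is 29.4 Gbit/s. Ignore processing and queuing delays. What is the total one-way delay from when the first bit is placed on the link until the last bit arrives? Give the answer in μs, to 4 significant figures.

10480 μs

L = 467 × 8 = 3736 bits.
Transmission delay = L/R = 3736 / 29400000000 = 0.127075 μs.
Propagation delay = d/s = 2200000 m / 210000000 m/s = 10476.2 μs.
Total = 10480 μs.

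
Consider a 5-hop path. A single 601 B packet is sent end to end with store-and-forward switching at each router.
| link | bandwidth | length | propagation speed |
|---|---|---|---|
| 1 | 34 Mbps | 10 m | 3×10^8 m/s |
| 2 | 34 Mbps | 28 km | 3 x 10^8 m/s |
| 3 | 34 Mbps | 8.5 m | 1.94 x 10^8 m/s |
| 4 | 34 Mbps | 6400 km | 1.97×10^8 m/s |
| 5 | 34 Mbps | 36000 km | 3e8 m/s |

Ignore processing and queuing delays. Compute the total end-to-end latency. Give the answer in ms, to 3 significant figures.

L = 601 × 8 = 4808 bits.
Transmission delay per hop = L/R = 4808/34000000 = 0.141412 ms; 5 hops → 0.707059 ms.
Propagation delays (d/s per hop): 3.33333e-05, 0.0933333, 4.38144e-05, 32.4873, 120 ms; sum = 152.581 ms.
End-to-end = 153 ms.

153 ms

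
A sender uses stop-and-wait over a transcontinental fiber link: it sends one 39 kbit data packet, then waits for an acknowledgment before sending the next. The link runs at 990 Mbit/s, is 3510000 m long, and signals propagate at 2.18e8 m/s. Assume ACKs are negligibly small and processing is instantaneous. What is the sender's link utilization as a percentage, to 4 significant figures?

t_tx = L/R = 39000/990000000 = 3.93939e-05 s.
t_prop = 3510000/2.18e+08 = 0.0161009 s; RTT = 0.0322018 s.
Cycle = t_tx + RTT = 0.0322412 s.
Utilization = t_tx / cycle = 3.93939e-05/0.0322412 = 0.1222 %.

0.1222 %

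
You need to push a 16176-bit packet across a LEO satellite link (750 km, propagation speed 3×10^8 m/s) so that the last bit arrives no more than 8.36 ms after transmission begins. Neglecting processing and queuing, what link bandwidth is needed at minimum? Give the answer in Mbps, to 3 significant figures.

2.76 Mbps

Propagation delay = 750000 / 300000000 = 2.5 ms.
Transmission budget = 8.36 − 2.5 = 5.86 ms.
R ≥ L / t_tx = 16176 bits / 0.00586 s = 2.76 Mbps.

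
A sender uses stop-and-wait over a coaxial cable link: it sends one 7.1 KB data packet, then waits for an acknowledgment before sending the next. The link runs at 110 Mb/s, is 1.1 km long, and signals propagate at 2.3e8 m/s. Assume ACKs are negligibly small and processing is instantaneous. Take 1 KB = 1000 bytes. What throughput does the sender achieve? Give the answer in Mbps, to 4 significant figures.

t_tx = L/R = 56800/110000000 = 0.000516364 s.
t_prop = 1100/2.3e+08 = 4.78261e-06 s; RTT = 9.56522e-06 s.
Cycle = t_tx + RTT = 0.000525929 s.
Throughput = L / cycle = 56800 / 0.000525929 = 108.0 Mbps.

108.0 Mbps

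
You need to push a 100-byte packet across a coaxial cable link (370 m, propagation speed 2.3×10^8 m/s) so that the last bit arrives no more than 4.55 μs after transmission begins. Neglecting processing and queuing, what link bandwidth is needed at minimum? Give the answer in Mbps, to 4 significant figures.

272.0 Mbps

L = 800 bits.
Propagation delay = 370 / 2.3e+08 = 1.6087 μs.
Transmission budget = 4.55 − 1.6087 = 2.9413 μs.
R ≥ L / t_tx = 800 bits / 2.9413e-06 s = 272.0 Mbps.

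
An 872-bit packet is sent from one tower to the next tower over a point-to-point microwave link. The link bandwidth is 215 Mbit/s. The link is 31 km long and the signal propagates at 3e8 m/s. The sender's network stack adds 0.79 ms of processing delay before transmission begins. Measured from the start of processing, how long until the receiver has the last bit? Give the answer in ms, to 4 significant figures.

0.8974 ms

Transmission delay = L/R = 872 / 215000000 = 0.00405581 ms.
Propagation delay = d/s = 31000 m / 300000000 m/s = 0.103333 ms.
Plus processing delay 0.79 ms = 0.79 ms.
Total = 0.8974 ms.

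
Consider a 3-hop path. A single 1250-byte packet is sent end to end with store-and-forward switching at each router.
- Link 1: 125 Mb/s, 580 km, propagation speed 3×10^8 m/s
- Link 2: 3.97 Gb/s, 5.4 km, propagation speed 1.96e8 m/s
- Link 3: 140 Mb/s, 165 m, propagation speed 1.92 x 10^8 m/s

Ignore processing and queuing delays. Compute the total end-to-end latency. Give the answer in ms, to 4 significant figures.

L = 1250 × 8 = 10000 bits.
Transmission delays (L/R per hop): 0.08, 0.00251889, 0.0714286 ms; sum = 0.153947 ms.
Propagation delays (d/s per hop): 1.93333, 0.027551, 0.000859375 ms; sum = 1.96174 ms.
End-to-end = 2.116 ms.

2.116 ms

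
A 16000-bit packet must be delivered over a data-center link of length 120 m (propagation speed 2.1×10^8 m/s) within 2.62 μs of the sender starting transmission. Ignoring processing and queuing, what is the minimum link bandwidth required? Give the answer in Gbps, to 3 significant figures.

7.81 Gbps

Propagation delay = 120 / 210000000 = 0.571429 μs.
Transmission budget = 2.62 − 0.571429 = 2.04857 μs.
R ≥ L / t_tx = 16000 bits / 2.04857e-06 s = 7.81 Gbps.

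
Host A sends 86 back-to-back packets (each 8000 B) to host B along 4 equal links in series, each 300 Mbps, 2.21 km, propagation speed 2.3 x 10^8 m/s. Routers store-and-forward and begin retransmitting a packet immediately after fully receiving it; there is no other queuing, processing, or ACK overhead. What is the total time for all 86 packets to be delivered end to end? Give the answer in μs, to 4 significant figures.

19030 μs

Per-hop transmission t_tx = L/R = 64000/300000000 = 213.333 μs.
Per-hop propagation t_prop = 2210/2.3e+08 = 9.6087 μs.
Pipeline fill: first packet needs 4·t_tx to clear all hops; remaining 85 packets each add one t_tx.
Total = (4+86-1)·t_tx + 4·t_prop = 89·213.333 + 4·9.6087 = 19030 μs.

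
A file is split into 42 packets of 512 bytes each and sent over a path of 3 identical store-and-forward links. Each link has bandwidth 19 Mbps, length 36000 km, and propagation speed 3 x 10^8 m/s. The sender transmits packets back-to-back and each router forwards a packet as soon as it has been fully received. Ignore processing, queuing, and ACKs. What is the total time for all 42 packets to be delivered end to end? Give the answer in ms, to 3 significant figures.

369 ms

Per-hop transmission t_tx = L/R = 4096/19000000 = 0.215579 ms.
Per-hop propagation t_prop = 36000000/300000000 = 120 ms.
Pipeline fill: first packet needs 3·t_tx to clear all hops; remaining 41 packets each add one t_tx.
Total = (3+42-1)·t_tx + 3·t_prop = 44·0.215579 + 3·120 = 369 ms.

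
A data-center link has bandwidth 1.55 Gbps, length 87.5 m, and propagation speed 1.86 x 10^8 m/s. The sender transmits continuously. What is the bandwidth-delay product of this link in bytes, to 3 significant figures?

Propagation delay = 87.5 / 186000000 = 4.7043e-07 s.
BDP = R × t_prop = 1550000000 × 4.7043e-07 = 729.167 bits.
In bytes: 729.167/8 = 91.1 bytes.

91.1 bytes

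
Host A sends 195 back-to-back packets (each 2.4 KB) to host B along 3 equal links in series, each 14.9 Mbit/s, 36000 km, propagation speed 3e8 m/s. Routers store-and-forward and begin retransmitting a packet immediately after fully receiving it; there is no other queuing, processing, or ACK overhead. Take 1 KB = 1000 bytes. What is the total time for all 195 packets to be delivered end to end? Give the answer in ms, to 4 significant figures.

Per-hop transmission t_tx = L/R = 19200/14900000 = 1.28859 ms.
Per-hop propagation t_prop = 36000000/300000000 = 120 ms.
Pipeline fill: first packet needs 3·t_tx to clear all hops; remaining 194 packets each add one t_tx.
Total = (3+195-1)·t_tx + 3·t_prop = 197·1.28859 + 3·120 = 613.9 ms.

613.9 ms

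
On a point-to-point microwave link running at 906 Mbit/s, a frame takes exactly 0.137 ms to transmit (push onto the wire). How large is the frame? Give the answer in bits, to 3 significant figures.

124000 bits

L = R × t_tx = 906000000 b/s × 0.000137 s = 124122 bits.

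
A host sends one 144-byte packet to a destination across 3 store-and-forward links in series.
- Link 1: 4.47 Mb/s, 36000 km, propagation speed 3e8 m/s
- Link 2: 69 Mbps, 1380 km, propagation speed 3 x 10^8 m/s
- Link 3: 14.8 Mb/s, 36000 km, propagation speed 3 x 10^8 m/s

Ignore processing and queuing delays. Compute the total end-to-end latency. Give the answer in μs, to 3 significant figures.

245000 μs

L = 144 × 8 = 1152 bits.
Transmission delays (L/R per hop): 257.718, 16.6957, 77.8378 μs; sum = 352.252 μs.
Propagation delays (d/s per hop): 120000, 4600, 120000 μs; sum = 244600 μs.
End-to-end = 245000 μs.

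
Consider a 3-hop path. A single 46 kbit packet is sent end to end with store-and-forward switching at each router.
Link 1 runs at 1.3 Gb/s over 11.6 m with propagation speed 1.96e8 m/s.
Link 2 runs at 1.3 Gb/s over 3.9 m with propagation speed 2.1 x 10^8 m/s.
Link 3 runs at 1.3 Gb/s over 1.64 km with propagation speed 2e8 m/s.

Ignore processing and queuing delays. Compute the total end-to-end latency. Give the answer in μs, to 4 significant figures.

114.4 μs

L = 46000 bits.
Transmission delay per hop = L/R = 46000/1300000000 = 35.3846 μs; 3 hops → 106.154 μs.
Propagation delays (d/s per hop): 0.0591837, 0.0185714, 8.2 μs; sum = 8.27776 μs.
End-to-end = 114.4 μs.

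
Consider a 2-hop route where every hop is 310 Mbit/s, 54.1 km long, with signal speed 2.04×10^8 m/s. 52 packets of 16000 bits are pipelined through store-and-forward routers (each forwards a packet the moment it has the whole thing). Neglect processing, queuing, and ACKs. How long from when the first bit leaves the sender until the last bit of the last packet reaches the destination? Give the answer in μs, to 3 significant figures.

3270 μs

Per-hop transmission t_tx = L/R = 16000/310000000 = 51.6129 μs.
Per-hop propagation t_prop = 54100/204000000 = 265.196 μs.
Pipeline fill: first packet needs 2·t_tx to clear all hops; remaining 51 packets each add one t_tx.
Total = (2+52-1)·t_tx + 2·t_prop = 53·51.6129 + 2·265.196 = 3270 μs.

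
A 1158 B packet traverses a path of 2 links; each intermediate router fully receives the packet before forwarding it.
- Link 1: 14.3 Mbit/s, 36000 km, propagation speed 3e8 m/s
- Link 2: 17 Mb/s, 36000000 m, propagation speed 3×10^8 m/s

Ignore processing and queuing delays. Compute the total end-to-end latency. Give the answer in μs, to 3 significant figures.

L = 1158 × 8 = 9264 bits.
Transmission delays (L/R per hop): 647.832, 544.941 μs; sum = 1192.77 μs.
Propagation delays (d/s per hop): 120000, 120000 μs; sum = 240000 μs.
End-to-end = 241000 μs.

241000 μs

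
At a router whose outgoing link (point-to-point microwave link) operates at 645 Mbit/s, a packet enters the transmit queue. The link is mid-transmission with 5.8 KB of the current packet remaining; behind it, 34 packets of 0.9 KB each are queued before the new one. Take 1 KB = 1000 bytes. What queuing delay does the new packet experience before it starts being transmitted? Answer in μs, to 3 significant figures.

451 μs

Each queued packet: L/R = 7200/645000000 = 11.1628 μs.
34 queued → 379.535 μs.
Plus remaining 46400 bits of current packet: 71.938 μs.
Queuing delay = 451 μs.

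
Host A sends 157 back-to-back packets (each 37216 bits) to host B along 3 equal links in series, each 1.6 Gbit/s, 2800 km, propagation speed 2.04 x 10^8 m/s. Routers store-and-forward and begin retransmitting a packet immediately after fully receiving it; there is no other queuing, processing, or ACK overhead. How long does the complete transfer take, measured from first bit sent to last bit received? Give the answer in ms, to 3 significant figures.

44.9 ms

Per-hop transmission t_tx = L/R = 37216/1600000000 = 0.02326 ms.
Per-hop propagation t_prop = 2800000/204000000 = 13.7255 ms.
Pipeline fill: first packet needs 3·t_tx to clear all hops; remaining 156 packets each add one t_tx.
Total = (3+157-1)·t_tx + 3·t_prop = 159·0.02326 + 3·13.7255 = 44.9 ms.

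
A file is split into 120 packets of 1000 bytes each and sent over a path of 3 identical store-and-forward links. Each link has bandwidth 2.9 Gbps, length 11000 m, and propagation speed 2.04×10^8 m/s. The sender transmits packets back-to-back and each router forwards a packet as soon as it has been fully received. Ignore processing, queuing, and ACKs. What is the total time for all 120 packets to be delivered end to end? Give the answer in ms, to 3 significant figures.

0.498 ms

Per-hop transmission t_tx = L/R = 8000/2900000000 = 0.00275862 ms.
Per-hop propagation t_prop = 11000/204000000 = 0.0539216 ms.
Pipeline fill: first packet needs 3·t_tx to clear all hops; remaining 119 packets each add one t_tx.
Total = (3+120-1)·t_tx + 3·t_prop = 122·0.00275862 + 3·0.0539216 = 0.498 ms.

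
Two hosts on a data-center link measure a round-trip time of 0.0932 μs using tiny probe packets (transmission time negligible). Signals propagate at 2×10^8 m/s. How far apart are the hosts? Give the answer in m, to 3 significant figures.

9.32 m

One-way propagation = RTT/2 = 0.0466 μs.
d = s × t = 200000000 × 4.66e-08 = 9.32 m.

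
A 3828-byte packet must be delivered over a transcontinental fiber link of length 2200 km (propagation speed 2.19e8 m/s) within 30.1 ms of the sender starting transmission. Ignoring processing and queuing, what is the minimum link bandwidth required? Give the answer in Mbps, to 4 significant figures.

L = 30624 bits.
Propagation delay = 2200000 / 219000000 = 10.0457 ms.
Transmission budget = 30.1 − 10.0457 = 20.0543 ms.
R ≥ L / t_tx = 30624 bits / 0.0200543 s = 1.527 Mbps.

1.527 Mbps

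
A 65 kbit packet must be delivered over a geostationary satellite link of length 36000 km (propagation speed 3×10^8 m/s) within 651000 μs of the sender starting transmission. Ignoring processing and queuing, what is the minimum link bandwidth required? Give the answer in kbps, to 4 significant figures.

122.4 kbps

Propagation delay = 36000000 / 300000000 = 120000 μs.
Transmission budget = 651000 − 120000 = 531000 μs.
R ≥ L / t_tx = 65000 bits / 0.531 s = 122.4 kbps.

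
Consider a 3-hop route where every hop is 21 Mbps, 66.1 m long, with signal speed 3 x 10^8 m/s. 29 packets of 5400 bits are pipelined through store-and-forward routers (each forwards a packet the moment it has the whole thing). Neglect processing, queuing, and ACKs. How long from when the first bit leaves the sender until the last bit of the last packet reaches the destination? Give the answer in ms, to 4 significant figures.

Per-hop transmission t_tx = L/R = 5400/21000000 = 0.257143 ms.
Per-hop propagation t_prop = 66.1/300000000 = 0.000220333 ms.
Pipeline fill: first packet needs 3·t_tx to clear all hops; remaining 28 packets each add one t_tx.
Total = (3+29-1)·t_tx + 3·t_prop = 31·0.257143 + 3·0.000220333 = 7.972 ms.

7.972 ms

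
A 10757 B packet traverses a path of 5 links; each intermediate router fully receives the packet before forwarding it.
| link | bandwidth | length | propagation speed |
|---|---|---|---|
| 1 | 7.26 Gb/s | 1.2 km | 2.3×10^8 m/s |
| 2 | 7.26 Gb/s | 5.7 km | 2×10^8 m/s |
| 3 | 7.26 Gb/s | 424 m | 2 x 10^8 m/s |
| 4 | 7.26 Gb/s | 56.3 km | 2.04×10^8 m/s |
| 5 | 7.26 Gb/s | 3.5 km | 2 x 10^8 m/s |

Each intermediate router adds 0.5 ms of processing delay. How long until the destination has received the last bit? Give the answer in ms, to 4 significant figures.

2.389 ms

L = 10757 × 8 = 86056 bits.
Transmission delay per hop = L/R = 86056/7260000000 = 0.0118534 ms; 5 hops → 0.0592672 ms.
Propagation delays (d/s per hop): 0.00521739, 0.0285, 0.00212, 0.27598, 0.0175 ms; sum = 0.329318 ms.
Processing at 4 router(s): 4 × 0.5 ms = 2 ms.
End-to-end = 2.389 ms.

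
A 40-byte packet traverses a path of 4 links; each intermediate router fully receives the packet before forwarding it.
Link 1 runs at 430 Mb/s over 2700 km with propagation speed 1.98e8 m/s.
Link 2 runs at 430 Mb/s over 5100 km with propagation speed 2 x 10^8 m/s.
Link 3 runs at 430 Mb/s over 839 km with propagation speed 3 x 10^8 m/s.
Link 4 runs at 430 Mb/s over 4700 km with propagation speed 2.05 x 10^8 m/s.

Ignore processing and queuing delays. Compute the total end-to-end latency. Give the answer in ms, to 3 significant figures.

L = 40 × 8 = 320 bits.
Transmission delay per hop = L/R = 320/430000000 = 0.000744186 ms; 4 hops → 0.00297674 ms.
Propagation delays (d/s per hop): 13.6364, 25.5, 2.79667, 22.9268 ms; sum = 64.8599 ms.
End-to-end = 64.9 ms.

64.9 ms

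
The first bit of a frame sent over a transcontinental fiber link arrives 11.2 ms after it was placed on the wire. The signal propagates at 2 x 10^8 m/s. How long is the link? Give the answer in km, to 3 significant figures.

d = s × t_prop = 200000000 × 0.0112 = 2240 km.

2240 km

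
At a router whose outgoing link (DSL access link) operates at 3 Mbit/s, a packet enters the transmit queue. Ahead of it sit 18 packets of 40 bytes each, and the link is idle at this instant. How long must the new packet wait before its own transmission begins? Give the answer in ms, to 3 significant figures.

1.92 ms

Each queued packet: L/R = 320/3000000 = 0.106667 ms.
18 queued → 1.92 ms.
Queuing delay = 1.92 ms.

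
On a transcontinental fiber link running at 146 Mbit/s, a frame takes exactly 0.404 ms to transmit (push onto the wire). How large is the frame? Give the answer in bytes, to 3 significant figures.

7370 bytes

L = R × t_tx = 146000000 b/s × 0.000404 s = 58984 bits.
In bytes: 58984 / 8 = 7370 bytes.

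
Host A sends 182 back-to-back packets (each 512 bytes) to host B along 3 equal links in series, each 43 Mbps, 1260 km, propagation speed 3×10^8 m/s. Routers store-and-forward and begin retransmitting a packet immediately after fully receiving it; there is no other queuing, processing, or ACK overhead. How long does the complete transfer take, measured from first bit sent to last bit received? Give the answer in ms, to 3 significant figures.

Per-hop transmission t_tx = L/R = 4096/43000000 = 0.0952558 ms.
Per-hop propagation t_prop = 1260000/300000000 = 4.2 ms.
Pipeline fill: first packet needs 3·t_tx to clear all hops; remaining 181 packets each add one t_tx.
Total = (3+182-1)·t_tx + 3·t_prop = 184·0.0952558 + 3·4.2 = 30.1 ms.

30.1 ms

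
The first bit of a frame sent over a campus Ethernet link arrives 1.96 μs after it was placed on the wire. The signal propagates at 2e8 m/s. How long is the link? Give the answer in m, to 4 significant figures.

392.0 m

d = s × t_prop = 200000000 × 1.96e-06 = 392.0 m.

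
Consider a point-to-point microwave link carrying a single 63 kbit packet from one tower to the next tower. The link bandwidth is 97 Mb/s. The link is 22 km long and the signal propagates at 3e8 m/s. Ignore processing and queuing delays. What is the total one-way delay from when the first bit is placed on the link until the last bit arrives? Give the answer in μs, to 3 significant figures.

L = 63000 bits.
Transmission delay = L/R = 63000 / 97000000 = 649.485 μs.
Propagation delay = d/s = 22000 m / 300000000 m/s = 73.3333 μs.
Total = 723 μs.

723 μs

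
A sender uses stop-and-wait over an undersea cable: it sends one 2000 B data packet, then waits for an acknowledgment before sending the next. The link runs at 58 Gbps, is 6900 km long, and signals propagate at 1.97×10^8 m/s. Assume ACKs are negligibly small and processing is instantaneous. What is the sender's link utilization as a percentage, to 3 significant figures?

0.000394 %

t_tx = L/R = 16000/58000000000 = 2.75862e-07 s.
t_prop = 6900000/197000000 = 0.0350254 s; RTT = 0.0700508 s.
Cycle = t_tx + RTT = 0.070051 s.
Utilization = t_tx / cycle = 2.75862e-07/0.070051 = 0.000394 %.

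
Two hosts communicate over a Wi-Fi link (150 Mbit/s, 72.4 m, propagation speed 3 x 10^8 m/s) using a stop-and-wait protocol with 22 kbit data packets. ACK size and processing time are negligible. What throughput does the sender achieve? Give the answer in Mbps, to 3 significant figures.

150 Mbps

t_tx = L/R = 22000/150000000 = 0.000146667 s.
t_prop = 72.4/300000000 = 2.41333e-07 s; RTT = 4.82667e-07 s.
Cycle = t_tx + RTT = 0.000147149 s.
Throughput = L / cycle = 22000 / 0.000147149 = 150 Mbps.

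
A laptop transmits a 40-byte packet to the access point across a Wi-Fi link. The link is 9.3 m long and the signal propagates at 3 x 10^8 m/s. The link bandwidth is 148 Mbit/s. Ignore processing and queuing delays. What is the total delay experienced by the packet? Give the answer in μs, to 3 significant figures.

2.19 μs

L = 40 × 8 = 320 bits.
Transmission delay = L/R = 320 / 148000000 = 2.16216 μs.
Propagation delay = d/s = 9.3 m / 300000000 m/s = 0.031 μs.
Total = 2.19 μs.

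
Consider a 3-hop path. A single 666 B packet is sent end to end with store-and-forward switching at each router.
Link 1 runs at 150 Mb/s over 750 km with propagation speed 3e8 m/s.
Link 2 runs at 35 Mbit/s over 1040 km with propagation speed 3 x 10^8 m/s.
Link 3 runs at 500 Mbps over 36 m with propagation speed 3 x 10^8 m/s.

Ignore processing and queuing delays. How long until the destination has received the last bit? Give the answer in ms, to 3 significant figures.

L = 666 × 8 = 5328 bits.
Transmission delays (L/R per hop): 0.03552, 0.152229, 0.010656 ms; sum = 0.198405 ms.
Propagation delays (d/s per hop): 2.5, 3.46667, 0.00012 ms; sum = 5.96679 ms.
End-to-end = 6.17 ms.

6.17 ms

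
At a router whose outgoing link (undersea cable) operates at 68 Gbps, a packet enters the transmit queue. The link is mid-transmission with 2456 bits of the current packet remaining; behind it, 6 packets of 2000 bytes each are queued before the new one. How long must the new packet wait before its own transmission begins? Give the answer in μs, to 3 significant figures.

Each queued packet: L/R = 16000/68000000000 = 0.235294 μs.
6 queued → 1.41176 μs.
Plus remaining 2456 bits of current packet: 0.0361176 μs.
Queuing delay = 1.45 μs.

1.45 μs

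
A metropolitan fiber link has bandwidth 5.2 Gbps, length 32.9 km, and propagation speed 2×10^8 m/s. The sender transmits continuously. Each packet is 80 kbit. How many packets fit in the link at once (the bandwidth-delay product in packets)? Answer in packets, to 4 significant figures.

Propagation delay = 32900 / 200000000 = 0.0001645 s.
BDP = R × t_prop = 5200000000 × 0.0001645 = 855400 bits.
In packets of 80000 bits: 10.69 packets.

10.69 packets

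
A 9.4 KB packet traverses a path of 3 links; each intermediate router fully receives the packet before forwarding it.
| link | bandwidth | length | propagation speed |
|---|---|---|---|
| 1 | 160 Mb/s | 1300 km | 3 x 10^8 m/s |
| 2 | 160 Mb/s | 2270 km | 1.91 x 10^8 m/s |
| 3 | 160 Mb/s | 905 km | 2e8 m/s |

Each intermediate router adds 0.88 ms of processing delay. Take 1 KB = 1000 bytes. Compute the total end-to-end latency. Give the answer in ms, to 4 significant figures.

L = 75200 bits.
Transmission delay per hop = L/R = 75200/160000000 = 0.47 ms; 3 hops → 1.41 ms.
Propagation delays (d/s per hop): 4.33333, 11.8848, 4.525 ms; sum = 20.7432 ms.
Processing at 2 router(s): 2 × 0.88 ms = 1.76 ms.
End-to-end = 23.91 ms.

23.91 ms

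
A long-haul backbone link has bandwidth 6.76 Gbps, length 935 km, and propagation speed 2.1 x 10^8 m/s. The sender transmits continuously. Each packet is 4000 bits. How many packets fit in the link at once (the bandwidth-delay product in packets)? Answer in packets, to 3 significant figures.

Propagation delay = 935000 / 210000000 = 0.00445238 s.
BDP = R × t_prop = 6760000000 × 0.00445238 = 30098100 bits.
In packets of 4000 bits: 7520 packets.

7520 packets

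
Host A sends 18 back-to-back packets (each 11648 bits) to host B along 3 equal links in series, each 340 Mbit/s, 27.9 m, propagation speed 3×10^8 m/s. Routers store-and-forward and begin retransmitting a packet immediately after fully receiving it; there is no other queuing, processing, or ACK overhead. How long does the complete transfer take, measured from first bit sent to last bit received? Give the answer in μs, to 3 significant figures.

685 μs

Per-hop transmission t_tx = L/R = 11648/340000000 = 34.2588 μs.
Per-hop propagation t_prop = 27.9/300000000 = 0.093 μs.
Pipeline fill: first packet needs 3·t_tx to clear all hops; remaining 17 packets each add one t_tx.
Total = (3+18-1)·t_tx + 3·t_prop = 20·34.2588 + 3·0.093 = 685 μs.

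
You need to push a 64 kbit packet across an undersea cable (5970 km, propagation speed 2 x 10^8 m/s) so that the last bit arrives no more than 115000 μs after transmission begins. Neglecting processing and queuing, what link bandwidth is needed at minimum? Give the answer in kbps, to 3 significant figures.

752 kbps

Propagation delay = 5970000 / 200000000 = 29850 μs.
Transmission budget = 115000 − 29850 = 85150 μs.
R ≥ L / t_tx = 64000 bits / 0.08515 s = 752 kbps.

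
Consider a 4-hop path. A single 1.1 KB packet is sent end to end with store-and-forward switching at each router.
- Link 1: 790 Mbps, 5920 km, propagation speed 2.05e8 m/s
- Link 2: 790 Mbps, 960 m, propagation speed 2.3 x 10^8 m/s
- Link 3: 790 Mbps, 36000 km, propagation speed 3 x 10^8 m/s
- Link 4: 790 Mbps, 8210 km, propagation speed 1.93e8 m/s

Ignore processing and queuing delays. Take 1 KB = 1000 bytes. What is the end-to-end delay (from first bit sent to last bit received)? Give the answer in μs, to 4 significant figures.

191500 μs

L = 8800 bits.
Transmission delay per hop = L/R = 8800/790000000 = 11.1392 μs; 4 hops → 44.557 μs.
Propagation delays (d/s per hop): 28878, 4.17391, 120000, 42538.9 μs; sum = 191421 μs.
End-to-end = 191500 μs.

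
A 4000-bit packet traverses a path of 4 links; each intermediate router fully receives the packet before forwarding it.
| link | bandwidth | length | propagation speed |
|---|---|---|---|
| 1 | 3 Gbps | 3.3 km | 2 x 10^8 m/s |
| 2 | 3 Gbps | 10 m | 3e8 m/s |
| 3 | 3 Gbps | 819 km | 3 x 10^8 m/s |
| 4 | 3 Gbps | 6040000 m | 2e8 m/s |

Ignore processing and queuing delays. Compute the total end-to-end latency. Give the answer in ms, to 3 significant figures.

33.0 ms

Transmission delay per hop = L/R = 4000/3000000000 = 0.00133333 ms; 4 hops → 0.00533333 ms.
Propagation delays (d/s per hop): 0.0165, 3.33333e-05, 2.73, 30.2 ms; sum = 32.9465 ms.
End-to-end = 33.0 ms.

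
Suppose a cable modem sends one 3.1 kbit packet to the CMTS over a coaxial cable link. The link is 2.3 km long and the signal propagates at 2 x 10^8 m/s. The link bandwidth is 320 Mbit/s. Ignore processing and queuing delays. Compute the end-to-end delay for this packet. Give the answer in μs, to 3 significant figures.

L = 3100 bits.
Transmission delay = L/R = 3100 / 320000000 = 9.6875 μs.
Propagation delay = d/s = 2300 m / 200000000 m/s = 11.5 μs.
Total = 21.2 μs.

21.2 μs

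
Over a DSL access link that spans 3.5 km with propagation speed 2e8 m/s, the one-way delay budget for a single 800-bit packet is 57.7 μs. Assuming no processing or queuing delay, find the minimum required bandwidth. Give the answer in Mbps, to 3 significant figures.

19.9 Mbps

Propagation delay = 3500 / 200000000 = 17.5 μs.
Transmission budget = 57.7 − 17.5 = 40.2 μs.
R ≥ L / t_tx = 800 bits / 4.02e-05 s = 19.9 Mbps.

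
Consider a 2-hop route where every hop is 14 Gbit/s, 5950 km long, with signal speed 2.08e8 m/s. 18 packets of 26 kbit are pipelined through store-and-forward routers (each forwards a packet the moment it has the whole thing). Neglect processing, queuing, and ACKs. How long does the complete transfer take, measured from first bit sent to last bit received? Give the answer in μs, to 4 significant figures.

57250 μs

Per-hop transmission t_tx = L/R = 26000/14000000000 = 1.85714 μs.
Per-hop propagation t_prop = 5950000/208000000 = 28605.8 μs.
Pipeline fill: first packet needs 2·t_tx to clear all hops; remaining 17 packets each add one t_tx.
Total = (2+18-1)·t_tx + 2·t_prop = 19·1.85714 + 2·28605.8 = 57250 μs.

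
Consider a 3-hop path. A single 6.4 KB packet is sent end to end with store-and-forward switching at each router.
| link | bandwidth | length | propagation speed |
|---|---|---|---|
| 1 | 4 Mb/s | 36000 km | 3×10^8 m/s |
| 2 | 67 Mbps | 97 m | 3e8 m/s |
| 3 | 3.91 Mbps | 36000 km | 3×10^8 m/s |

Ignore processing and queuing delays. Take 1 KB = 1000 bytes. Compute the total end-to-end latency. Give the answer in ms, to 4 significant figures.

266.7 ms

L = 51200 bits.
Transmission delays (L/R per hop): 12.8, 0.764179, 13.0946 ms; sum = 26.6588 ms.
Propagation delays (d/s per hop): 120, 0.000323333, 120 ms; sum = 240 ms.
End-to-end = 266.7 ms.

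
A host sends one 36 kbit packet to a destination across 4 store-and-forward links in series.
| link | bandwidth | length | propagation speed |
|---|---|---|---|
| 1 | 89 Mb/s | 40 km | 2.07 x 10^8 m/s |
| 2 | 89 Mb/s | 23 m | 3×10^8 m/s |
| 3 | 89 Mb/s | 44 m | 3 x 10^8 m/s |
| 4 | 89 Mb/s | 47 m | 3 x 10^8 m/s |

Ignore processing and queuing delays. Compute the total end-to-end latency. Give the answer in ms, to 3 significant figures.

1.81 ms

L = 36000 bits.
Transmission delay per hop = L/R = 36000/89000000 = 0.404494 ms; 4 hops → 1.61798 ms.
Propagation delays (d/s per hop): 0.193237, 7.66667e-05, 0.000146667, 0.000156667 ms; sum = 0.193617 ms.
End-to-end = 1.81 ms.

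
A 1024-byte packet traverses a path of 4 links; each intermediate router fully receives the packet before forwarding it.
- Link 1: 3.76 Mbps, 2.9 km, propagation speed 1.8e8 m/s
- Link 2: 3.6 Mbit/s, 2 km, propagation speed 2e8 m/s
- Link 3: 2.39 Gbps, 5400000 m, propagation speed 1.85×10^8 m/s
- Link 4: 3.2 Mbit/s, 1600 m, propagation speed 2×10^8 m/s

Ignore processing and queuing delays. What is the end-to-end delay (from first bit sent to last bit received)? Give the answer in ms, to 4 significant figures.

L = 1024 × 8 = 8192 bits.
Transmission delays (L/R per hop): 2.17872, 2.27556, 0.00342762, 2.56 ms; sum = 7.01771 ms.
Propagation delays (d/s per hop): 0.0161111, 0.01, 29.1892, 0.008 ms; sum = 29.2233 ms.
End-to-end = 36.24 ms.

36.24 ms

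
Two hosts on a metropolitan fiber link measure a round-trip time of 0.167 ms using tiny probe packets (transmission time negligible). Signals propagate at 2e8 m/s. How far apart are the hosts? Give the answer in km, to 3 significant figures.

One-way propagation = RTT/2 = 0.0835 ms.
d = s × t = 200000000 × 8.35e-05 = 16.7 km.

16.7 km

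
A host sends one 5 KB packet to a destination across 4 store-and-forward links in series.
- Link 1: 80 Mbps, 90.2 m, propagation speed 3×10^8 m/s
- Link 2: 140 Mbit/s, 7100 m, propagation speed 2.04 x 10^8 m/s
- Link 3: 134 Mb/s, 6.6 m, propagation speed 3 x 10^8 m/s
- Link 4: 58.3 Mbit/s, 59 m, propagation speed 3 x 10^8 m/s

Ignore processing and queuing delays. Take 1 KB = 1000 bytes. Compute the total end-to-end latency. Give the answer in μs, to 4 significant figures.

1806 μs

L = 40000 bits.
Transmission delays (L/R per hop): 500, 285.714, 298.507, 686.106 μs; sum = 1770.33 μs.
Propagation delays (d/s per hop): 0.300667, 34.8039, 0.022, 0.196667 μs; sum = 35.3233 μs.
End-to-end = 1806 μs.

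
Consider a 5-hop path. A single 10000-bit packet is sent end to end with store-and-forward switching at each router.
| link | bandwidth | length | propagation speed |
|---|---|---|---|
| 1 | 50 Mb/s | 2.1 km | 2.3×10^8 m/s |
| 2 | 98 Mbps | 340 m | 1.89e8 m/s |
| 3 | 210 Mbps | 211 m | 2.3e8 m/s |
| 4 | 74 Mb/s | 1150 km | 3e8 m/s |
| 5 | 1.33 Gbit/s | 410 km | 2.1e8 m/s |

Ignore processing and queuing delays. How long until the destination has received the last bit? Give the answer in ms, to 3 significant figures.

Transmission delays (L/R per hop): 0.2, 0.102041, 0.047619, 0.135135, 0.0075188 ms; sum = 0.492314 ms.
Propagation delays (d/s per hop): 0.00913043, 0.00179894, 0.000917391, 3.83333, 1.95238 ms; sum = 5.79756 ms.
End-to-end = 6.29 ms.

6.29 ms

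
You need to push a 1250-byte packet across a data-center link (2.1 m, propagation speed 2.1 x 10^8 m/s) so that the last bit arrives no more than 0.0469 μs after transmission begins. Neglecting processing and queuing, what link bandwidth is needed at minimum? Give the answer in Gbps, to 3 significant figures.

271 Gbps

L = 10000 bits.
Propagation delay = 2.1 / 210000000 = 0.01 μs.
Transmission budget = 0.0469 − 0.01 = 0.0369 μs.
R ≥ L / t_tx = 10000 bits / 3.69e-08 s = 271 Gbps.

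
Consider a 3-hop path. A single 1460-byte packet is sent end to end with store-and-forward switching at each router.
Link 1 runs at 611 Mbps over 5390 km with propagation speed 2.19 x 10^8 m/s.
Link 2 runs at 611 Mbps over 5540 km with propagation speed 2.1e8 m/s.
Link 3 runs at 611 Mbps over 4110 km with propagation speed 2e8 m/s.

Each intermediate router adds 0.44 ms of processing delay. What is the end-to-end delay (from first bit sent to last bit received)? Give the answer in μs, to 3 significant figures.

72500 μs

L = 1460 × 8 = 11680 bits.
Transmission delay per hop = L/R = 11680/611000000 = 19.1162 μs; 3 hops → 57.3486 μs.
Propagation delays (d/s per hop): 24611.9, 26381, 20550 μs; sum = 71542.8 μs.
Processing at 2 router(s): 2 × 0.44 ms = 880 μs.
End-to-end = 72500 μs.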